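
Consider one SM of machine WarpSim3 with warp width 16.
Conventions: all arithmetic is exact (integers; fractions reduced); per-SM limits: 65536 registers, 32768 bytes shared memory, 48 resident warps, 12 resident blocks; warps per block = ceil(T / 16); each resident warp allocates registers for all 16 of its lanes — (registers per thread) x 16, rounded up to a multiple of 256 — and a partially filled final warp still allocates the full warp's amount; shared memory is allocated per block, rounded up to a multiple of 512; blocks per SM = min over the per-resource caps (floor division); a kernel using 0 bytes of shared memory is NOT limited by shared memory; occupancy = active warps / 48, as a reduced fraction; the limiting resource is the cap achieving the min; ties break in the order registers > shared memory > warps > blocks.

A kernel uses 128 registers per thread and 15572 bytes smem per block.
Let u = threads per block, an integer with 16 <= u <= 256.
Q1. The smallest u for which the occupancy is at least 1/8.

Answer: u = 33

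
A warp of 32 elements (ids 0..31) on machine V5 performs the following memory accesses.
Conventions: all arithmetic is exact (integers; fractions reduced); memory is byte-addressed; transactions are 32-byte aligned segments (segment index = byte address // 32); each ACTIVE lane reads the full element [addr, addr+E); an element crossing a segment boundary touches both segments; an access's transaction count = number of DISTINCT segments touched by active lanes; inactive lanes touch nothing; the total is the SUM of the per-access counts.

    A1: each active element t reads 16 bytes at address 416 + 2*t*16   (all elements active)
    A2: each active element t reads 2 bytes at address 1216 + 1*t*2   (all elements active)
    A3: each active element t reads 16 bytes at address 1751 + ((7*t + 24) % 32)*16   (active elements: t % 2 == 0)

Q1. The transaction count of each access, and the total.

A1: 32 transactions
A2: 2 transactions
A3: 17 transactions

Answer: 32,2,17; total 51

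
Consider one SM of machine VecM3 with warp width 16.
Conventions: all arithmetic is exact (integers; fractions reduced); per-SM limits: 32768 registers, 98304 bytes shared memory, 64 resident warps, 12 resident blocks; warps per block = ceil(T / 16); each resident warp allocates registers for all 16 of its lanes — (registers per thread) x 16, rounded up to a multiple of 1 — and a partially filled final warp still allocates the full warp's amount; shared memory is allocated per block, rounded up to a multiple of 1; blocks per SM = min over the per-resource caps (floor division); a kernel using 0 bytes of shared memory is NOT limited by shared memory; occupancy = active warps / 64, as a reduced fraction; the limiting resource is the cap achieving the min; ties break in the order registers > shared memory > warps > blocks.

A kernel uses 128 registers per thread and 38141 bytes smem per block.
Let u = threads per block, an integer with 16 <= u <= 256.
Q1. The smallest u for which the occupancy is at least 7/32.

Answer: u = 97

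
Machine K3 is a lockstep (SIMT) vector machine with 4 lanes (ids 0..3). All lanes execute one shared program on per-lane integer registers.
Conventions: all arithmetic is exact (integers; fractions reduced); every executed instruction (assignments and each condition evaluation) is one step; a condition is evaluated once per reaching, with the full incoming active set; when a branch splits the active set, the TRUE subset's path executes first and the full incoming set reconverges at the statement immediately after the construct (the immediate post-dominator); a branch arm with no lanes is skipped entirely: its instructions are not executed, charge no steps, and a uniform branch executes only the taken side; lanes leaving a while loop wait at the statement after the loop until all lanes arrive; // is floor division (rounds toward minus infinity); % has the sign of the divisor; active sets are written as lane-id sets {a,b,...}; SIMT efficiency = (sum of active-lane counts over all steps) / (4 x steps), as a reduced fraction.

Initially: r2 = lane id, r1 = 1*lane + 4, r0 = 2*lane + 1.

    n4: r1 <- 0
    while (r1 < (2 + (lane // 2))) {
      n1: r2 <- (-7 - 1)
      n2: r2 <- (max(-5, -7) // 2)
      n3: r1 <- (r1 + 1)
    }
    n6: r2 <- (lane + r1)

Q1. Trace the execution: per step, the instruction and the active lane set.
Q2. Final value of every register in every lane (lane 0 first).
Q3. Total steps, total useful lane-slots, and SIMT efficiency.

step 0: r1 <- 0                      {0,1,2,3}
step 1: eval (r1 < (2 + (lane // 2))) {0,1,2,3}
step 2: r2 <- (-7 - 1)               {0,1,2,3}
step 3: r2 <- (max(-5, -7) // 2)     {0,1,2,3}
step 4: r1 <- (r1 + 1)               {0,1,2,3}
step 5: eval (r1 < (2 + (lane // 2))) {0,1,2,3}
step 6: r2 <- (-7 - 1)               {0,1,2,3}
step 7: r2 <- (max(-5, -7) // 2)     {0,1,2,3}
step 8: r1 <- (r1 + 1)               {0,1,2,3}
step 9: eval (r1 < (2 + (lane // 2))) {0,1,2,3}
step 10: r2 <- (-7 - 1)               {2,3}
step 11: r2 <- (max(-5, -7) // 2)     {2,3}
step 12: r1 <- (r1 + 1)               {2,3}
step 13: eval (r1 < (2 + (lane // 2))) {2,3}
step 14: r2 <- (lane + r1)            {0,1,2,3}

Answer: 15 steps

r2: 2,3,5,6
r1: 2,2,3,3
r0: 1,3,5,7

steps = 15; useful = 52; efficiency = 52/60 = 13/15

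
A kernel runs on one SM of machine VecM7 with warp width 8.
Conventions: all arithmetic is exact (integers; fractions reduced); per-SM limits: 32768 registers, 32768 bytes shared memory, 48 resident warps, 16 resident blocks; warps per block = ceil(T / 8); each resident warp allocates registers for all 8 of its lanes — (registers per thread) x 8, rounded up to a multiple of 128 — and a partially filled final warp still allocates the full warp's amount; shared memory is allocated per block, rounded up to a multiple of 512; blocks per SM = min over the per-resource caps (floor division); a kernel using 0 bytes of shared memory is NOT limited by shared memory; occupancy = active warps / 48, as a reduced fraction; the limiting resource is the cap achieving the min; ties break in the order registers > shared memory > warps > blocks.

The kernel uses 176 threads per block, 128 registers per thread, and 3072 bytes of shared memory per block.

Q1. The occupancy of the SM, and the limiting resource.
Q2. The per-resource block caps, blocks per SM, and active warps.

Answer: occupancy 11/24, limited by registers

registers: 1 block
shared memory: 10 blocks
warps: 2 blocks
blocks: 16 blocks

Answer: 1 block, 22 active warps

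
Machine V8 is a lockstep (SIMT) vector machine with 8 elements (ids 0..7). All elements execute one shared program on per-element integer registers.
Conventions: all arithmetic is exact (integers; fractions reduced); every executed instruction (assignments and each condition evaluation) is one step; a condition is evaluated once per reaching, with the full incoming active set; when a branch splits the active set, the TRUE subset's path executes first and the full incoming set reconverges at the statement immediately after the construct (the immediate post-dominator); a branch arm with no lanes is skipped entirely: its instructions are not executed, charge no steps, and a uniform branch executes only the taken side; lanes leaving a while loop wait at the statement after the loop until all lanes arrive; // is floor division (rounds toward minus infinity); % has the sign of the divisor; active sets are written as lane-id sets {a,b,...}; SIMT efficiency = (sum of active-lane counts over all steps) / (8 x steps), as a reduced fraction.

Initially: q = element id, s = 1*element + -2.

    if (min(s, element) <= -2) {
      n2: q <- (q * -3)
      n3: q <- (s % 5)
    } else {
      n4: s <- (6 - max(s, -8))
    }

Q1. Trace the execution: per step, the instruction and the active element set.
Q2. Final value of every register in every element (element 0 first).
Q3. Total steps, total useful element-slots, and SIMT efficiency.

step 0: eval (min(s, element) <= -2) {0,1,2,3,4,5,6,7}
step 1: q <- (q * -3)                {0}
step 2: q <- (s % 5)                 {0}
step 3: s <- (6 - max(s, -8))        {1,2,3,4,5,6,7}

Answer: 4 steps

q: 3,1,2,3,4,5,6,7
s: -2,7,6,5,4,3,2,1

steps = 4; useful = 17; efficiency = 17/32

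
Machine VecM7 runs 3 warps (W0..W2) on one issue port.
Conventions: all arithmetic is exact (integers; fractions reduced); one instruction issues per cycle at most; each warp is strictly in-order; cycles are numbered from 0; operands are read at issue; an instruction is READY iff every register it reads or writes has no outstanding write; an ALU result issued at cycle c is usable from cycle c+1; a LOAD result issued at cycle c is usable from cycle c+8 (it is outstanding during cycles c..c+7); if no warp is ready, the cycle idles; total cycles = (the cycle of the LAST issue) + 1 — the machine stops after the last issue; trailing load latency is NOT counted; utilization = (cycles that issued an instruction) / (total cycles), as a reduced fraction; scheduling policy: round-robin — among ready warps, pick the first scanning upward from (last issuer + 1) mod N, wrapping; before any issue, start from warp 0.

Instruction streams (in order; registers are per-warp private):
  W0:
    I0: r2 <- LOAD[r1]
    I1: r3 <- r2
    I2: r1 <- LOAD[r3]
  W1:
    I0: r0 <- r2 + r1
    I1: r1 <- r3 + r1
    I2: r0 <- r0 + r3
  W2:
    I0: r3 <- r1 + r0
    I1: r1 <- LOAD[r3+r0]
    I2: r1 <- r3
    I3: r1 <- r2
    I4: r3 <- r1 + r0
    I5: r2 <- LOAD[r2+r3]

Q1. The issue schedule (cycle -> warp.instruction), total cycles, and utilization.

cycle 0: W0.I0
cycle 1: W1.I0
cycle 2: W2.I0
cycle 3: W1.I1
cycle 4: W2.I1
cycle 5: W1.I2
cycle 6: idle
cycle 7: idle
cycle 8: W0.I1
cycle 9: W0.I2
cycle 10: idle
cycle 11: idle
cycle 12: W2.I2
cycle 13: W2.I3
cycle 14: W2.I4
cycle 15: W2.I5

Answer: 16 cycles, utilization 3/4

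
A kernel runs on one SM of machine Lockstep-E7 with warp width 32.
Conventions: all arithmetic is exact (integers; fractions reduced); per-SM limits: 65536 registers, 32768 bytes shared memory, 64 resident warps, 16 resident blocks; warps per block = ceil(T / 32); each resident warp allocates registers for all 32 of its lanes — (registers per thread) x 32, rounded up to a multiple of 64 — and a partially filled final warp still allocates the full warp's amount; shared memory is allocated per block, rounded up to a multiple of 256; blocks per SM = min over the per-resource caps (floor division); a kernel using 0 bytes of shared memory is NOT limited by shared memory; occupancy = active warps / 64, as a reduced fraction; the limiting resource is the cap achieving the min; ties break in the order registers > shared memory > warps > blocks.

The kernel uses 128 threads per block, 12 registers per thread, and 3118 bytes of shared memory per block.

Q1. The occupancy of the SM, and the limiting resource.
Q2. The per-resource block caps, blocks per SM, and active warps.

Answer: occupancy 9/16, limited by shared memory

registers: 42 blocks
shared memory: 9 blocks
warps: 16 blocks
blocks: 16 blocks

Answer: 9 blocks, 36 active warps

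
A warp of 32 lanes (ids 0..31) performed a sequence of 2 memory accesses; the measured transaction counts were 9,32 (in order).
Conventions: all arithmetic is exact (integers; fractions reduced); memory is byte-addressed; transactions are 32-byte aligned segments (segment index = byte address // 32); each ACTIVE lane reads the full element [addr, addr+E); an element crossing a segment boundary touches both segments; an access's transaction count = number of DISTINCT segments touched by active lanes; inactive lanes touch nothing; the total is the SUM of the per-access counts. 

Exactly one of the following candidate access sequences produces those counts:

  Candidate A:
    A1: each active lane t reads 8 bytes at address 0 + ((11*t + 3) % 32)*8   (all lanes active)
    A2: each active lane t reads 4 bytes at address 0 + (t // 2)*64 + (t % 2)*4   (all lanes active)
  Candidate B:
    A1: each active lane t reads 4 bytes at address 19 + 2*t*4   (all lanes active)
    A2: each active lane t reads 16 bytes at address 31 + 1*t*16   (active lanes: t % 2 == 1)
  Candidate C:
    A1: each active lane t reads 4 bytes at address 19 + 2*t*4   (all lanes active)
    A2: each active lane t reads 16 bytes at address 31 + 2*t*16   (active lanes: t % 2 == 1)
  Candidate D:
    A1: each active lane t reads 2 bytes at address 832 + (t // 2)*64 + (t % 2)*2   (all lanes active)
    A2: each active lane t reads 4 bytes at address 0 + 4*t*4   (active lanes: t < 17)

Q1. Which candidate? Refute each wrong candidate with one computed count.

A: A1 gives 8 transactions, not 9
B: A2 gives 16 transactions, not 32
D: A1 gives 16 transactions, not 9
C: all counts match (9,32)

Answer: C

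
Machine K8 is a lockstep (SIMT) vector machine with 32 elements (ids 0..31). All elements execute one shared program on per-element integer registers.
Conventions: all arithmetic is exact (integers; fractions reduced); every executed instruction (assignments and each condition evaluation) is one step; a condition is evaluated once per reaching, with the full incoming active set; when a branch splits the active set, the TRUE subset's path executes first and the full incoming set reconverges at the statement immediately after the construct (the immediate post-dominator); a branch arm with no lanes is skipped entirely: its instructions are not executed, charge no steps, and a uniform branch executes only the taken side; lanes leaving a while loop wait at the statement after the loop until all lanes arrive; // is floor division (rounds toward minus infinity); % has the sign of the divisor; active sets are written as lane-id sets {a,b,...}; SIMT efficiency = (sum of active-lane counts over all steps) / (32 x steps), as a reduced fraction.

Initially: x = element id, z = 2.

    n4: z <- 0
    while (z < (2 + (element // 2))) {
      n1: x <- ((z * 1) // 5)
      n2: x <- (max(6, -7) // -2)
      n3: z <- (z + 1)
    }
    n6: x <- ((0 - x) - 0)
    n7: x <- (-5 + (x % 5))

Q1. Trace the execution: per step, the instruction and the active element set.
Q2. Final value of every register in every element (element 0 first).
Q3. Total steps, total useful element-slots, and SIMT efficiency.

step 0: z <- 0                       {0,1,2,3,4,5,6,7,8,9,10,11,12,13,14,15,16,17,18,19,20,21,22,23,24,25,26,27,28,29,30,31}
step 1: eval (z < (2 + (element // 2))) {0,1,2,3,4,5,6,7,8,9,10,11,12,13,14,15,16,17,18,19,20,21,22,23,24,25,26,27,28,29,30,31}
step 2: x <- ((z * 1) // 5)          {0,1,2,3,4,5,6,7,8,9,10,11,12,13,14,15,16,17,18,19,20,21,22,23,24,25,26,27,28,29,30,31}
step 3: x <- (max(6, -7) // -2)      {0,1,2,3,4,5,6,7,8,9,10,11,12,13,14,15,16,17,18,19,20,21,22,23,24,25,26,27,28,29,30,31}
step 4: z <- (z + 1)                 {0,1,2,3,4,5,6,7,8,9,10,11,12,13,14,15,16,17,18,19,20,21,22,23,24,25,26,27,28,29,30,31}
step 5: eval (z < (2 + (element // 2))) {0,1,2,3,4,5,6,7,8,9,10,11,12,13,14,15,16,17,18,19,20,21,22,23,24,25,26,27,28,29,30,31}
step 6: x <- ((z * 1) // 5)          {0,1,2,3,4,5,6,7,8,9,10,11,12,13,14,15,16,17,18,19,20,21,22,23,24,25,26,27,28,29,30,31}
step 7: x <- (max(6, -7) // -2)      {0,1,2,3,4,5,6,7,8,9,10,11,12,13,14,15,16,17,18,19,20,21,22,23,24,25,26,27,28,29,30,31}
step 8: z <- (z + 1)                 {0,1,2,3,4,5,6,7,8,9,10,11,12,13,14,15,16,17,18,19,20,21,22,23,24,25,26,27,28,29,30,31}
step 9: eval (z < (2 + (element // 2))) {0,1,2,3,4,5,6,7,8,9,10,11,12,13,14,15,16,17,18,19,20,21,22,23,24,25,26,27,28,29,30,31}
step 10: x <- ((z * 1) // 5)          {2,3,4,5,6,7,8,9,10,11,12,13,14,15,16,17,18,19,20,21,22,23,24,25,26,27,28,29,30,31}
step 11: x <- (max(6, -7) // -2)      {2,3,4,5,6,7,8,9,10,11,12,13,14,15,16,17,18,19,20,21,22,23,24,25,26,27,28,29,30,31}
step 12: z <- (z + 1)                 {2,3,4,5,6,7,8,9,10,11,12,13,14,15,16,17,18,19,20,21,22,23,24,25,26,27,28,29,30,31}
step 13: eval (z < (2 + (element // 2))) {2,3,4,5,6,7,8,9,10,11,12,13,14,15,16,17,18,19,20,21,22,23,24,25,26,27,28,29,30,31}
step 14: x <- ((z * 1) // 5)          {4,5,6,7,8,9,10,11,12,13,14,15,16,17,18,19,20,21,22,23,24,25,26,27,28,29,30,31}
step 15: x <- (max(6, -7) // -2)      {4,5,6,7,8,9,10,11,12,13,14,15,16,17,18,19,20,21,22,23,24,25,26,27,28,29,30,31}
step 16: z <- (z + 1)                 {4,5,6,7,8,9,10,11,12,13,14,15,16,17,18,19,20,21,22,23,24,25,26,27,28,29,30,31}
step 17: eval (z < (2 + (element // 2))) {4,5,6,7,8,9,10,11,12,13,14,15,16,17,18,19,20,21,22,23,24,25,26,27,28,29,30,31}
step 18: x <- ((z * 1) // 5)          {6,7,8,9,10,11,12,13,14,15,16,17,18,19,20,21,22,23,24,25,26,27,28,29,30,31}
step 19: x <- (max(6, -7) // -2)      {6,7,8,9,10,11,12,13,14,15,16,17,18,19,20,21,22,23,24,25,26,27,28,29,30,31}
step 20: z <- (z + 1)                 {6,7,8,9,10,11,12,13,14,15,16,17,18,19,20,21,22,23,24,25,26,27,28,29,30,31}
step 21: eval (z < (2 + (element // 2))) {6,7,8,9,10,11,12,13,14,15,16,17,18,19,20,21,22,23,24,25,26,27,28,29,30,31}
step 22: x <- ((z * 1) // 5)          {8,9,10,11,12,13,14,15,16,17,18,19,20,21,22,23,24,25,26,27,28,29,30,31}
step 23: x <- (max(6, -7) // -2)      {8,9,10,11,12,13,14,15,16,17,18,19,20,21,22,23,24,25,26,27,28,29,30,31}
step 24: z <- (z + 1)                 {8,9,10,11,12,13,14,15,16,17,18,19,20,21,22,23,24,25,26,27,28,29,30,31}
step 25: eval (z < (2 + (element // 2))) {8,9,10,11,12,13,14,15,16,17,18,19,20,21,22,23,24,25,26,27,28,29,30,31}
step 26: x <- ((z * 1) // 5)          {10,11,12,13,14,15,16,17,18,19,20,21,22,23,24,25,26,27,28,29,30,31}
step 27: x <- (max(6, -7) // -2)      {10,11,12,13,14,15,16,17,18,19,20,21,22,23,24,25,26,27,28,29,30,31}
step 28: z <- (z + 1)                 {10,11,12,13,14,15,16,17,18,19,20,21,22,23,24,25,26,27,28,29,30,31}
step 29: eval (z < (2 + (element // 2))) {10,11,12,13,14,15,16,17,18,19,20,21,22,23,24,25,26,27,28,29,30,31}
step 30: x <- ((z * 1) // 5)          {12,13,14,15,16,17,18,19,20,21,22,23,24,25,26,27,28,29,30,31}
step 31: x <- (max(6, -7) // -2)      {12,13,14,15,16,17,18,19,20,21,22,23,24,25,26,27,28,29,30,31}
step 32: z <- (z + 1)                 {12,13,14,15,16,17,18,19,20,21,22,23,24,25,26,27,28,29,30,31}
step 33: eval (z < (2 + (element // 2))) {12,13,14,15,16,17,18,19,20,21,22,23,24,25,26,27,28,29,30,31}
step 34: x <- ((z * 1) // 5)          {14,15,16,17,18,19,20,21,22,23,24,25,26,27,28,29,30,31}
step 35: x <- (max(6, -7) // -2)      {14,15,16,17,18,19,20,21,22,23,24,25,26,27,28,29,30,31}
step 36: z <- (z + 1)                 {14,15,16,17,18,19,20,21,22,23,24,25,26,27,28,29,30,31}
step 37: eval (z < (2 + (element // 2))) {14,15,16,17,18,19,20,21,22,23,24,25,26,27,28,29,30,31}
step 38: x <- ((z * 1) // 5)          {16,17,18,19,20,21,22,23,24,25,26,27,28,29,30,31}
step 39: x <- (max(6, -7) // -2)      {16,17,18,19,20,21,22,23,24,25,26,27,28,29,30,31}
step 40: z <- (z + 1)                 {16,17,18,19,20,21,22,23,24,25,26,27,28,29,30,31}
step 41: eval (z < (2 + (element // 2))) {16,17,18,19,20,21,22,23,24,25,26,27,28,29,30,31}
step 42: x <- ((z * 1) // 5)          {18,19,20,21,22,23,24,25,26,27,28,29,30,31}
step 43: x <- (max(6, -7) // -2)      {18,19,20,21,22,23,24,25,26,27,28,29,30,31}
step 44: z <- (z + 1)                 {18,19,20,21,22,23,24,25,26,27,28,29,30,31}
step 45: eval (z < (2 + (element // 2))) {18,19,20,21,22,23,24,25,26,27,28,29,30,31}
step 46: x <- ((z * 1) // 5)          {20,21,22,23,24,25,26,27,28,29,30,31}
step 47: x <- (max(6, -7) // -2)      {20,21,22,23,24,25,26,27,28,29,30,31}
step 48: z <- (z + 1)                 {20,21,22,23,24,25,26,27,28,29,30,31}
step 49: eval (z < (2 + (element // 2))) {20,21,22,23,24,25,26,27,28,29,30,31}
step 50: x <- ((z * 1) // 5)          {22,23,24,25,26,27,28,29,30,31}
step 51: x <- (max(6, -7) // -2)      {22,23,24,25,26,27,28,29,30,31}
step 52: z <- (z + 1)                 {22,23,24,25,26,27,28,29,30,31}
step 53: eval (z < (2 + (element // 2))) {22,23,24,25,26,27,28,29,30,31}
step 54: x <- ((z * 1) // 5)          {24,25,26,27,28,29,30,31}
step 55: x <- (max(6, -7) // -2)      {24,25,26,27,28,29,30,31}
step 56: z <- (z + 1)                 {24,25,26,27,28,29,30,31}
step 57: eval (z < (2 + (element // 2))) {24,25,26,27,28,29,30,31}
step 58: x <- ((z * 1) // 5)          {26,27,28,29,30,31}
step 59: x <- (max(6, -7) // -2)      {26,27,28,29,30,31}
step 60: z <- (z + 1)                 {26,27,28,29,30,31}
step 61: eval (z < (2 + (element // 2))) {26,27,28,29,30,31}
step 62: x <- ((z * 1) // 5)          {28,29,30,31}
step 63: x <- (max(6, -7) // -2)      {28,29,30,31}
step 64: z <- (z + 1)                 {28,29,30,31}
step 65: eval (z < (2 + (element // 2))) {28,29,30,31}
step 66: x <- ((z * 1) // 5)          {30,31}
step 67: x <- (max(6, -7) // -2)      {30,31}
step 68: z <- (z + 1)                 {30,31}
step 69: eval (z < (2 + (element // 2))) {30,31}
step 70: x <- ((0 - x) - 0)           {0,1,2,3,4,5,6,7,8,9,10,11,12,13,14,15,16,17,18,19,20,21,22,23,24,25,26,27,28,29,30,31}
step 71: x <- (-5 + (x % 5))          {0,1,2,3,4,5,6,7,8,9,10,11,12,13,14,15,16,17,18,19,20,21,22,23,24,25,26,27,28,29,30,31}

Answer: 72 steps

x: -2,-2,-2,-2,-2,-2,-2,-2,-2,-2,-2,-2,-2,-2,-2,-2,-2,-2,-2,-2,-2,-2,-2,-2,-2,-2,-2,-2,-2,-2,-2,-2
z: 2,2,3,3,4,4,5,5,6,6,7,7,8,8,9,9,10,10,11,11,12,12,13,13,14,14,15,15,16,16,17,17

steps = 72; useful = 1344; efficiency = 1344/2304 = 7/12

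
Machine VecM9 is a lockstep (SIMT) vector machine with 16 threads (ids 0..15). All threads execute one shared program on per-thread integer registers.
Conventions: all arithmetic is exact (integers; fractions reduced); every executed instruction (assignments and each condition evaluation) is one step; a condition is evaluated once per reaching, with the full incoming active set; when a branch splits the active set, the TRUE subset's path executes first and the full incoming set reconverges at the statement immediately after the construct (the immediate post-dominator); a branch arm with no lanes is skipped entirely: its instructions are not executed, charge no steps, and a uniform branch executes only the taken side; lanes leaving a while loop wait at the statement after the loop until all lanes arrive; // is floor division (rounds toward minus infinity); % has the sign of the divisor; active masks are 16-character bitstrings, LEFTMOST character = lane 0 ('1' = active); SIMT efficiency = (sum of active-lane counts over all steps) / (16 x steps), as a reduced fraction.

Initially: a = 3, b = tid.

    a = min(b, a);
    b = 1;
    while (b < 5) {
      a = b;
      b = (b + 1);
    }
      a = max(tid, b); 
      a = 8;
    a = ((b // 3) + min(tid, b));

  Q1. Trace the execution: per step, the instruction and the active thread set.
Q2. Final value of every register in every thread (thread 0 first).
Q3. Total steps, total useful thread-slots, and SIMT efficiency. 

step 0: a <- min(b, a)               1111111111111111
step 1: b <- 1                       1111111111111111
step 2: eval (b < 5)                 1111111111111111
step 3: a <- b                       1111111111111111
step 4: b <- (b + 1)                 1111111111111111
step 5: eval (b < 5)                 1111111111111111
step 6: a <- b                       1111111111111111
step 7: b <- (b + 1)                 1111111111111111
step 8: eval (b < 5)                 1111111111111111
step 9: a <- b                       1111111111111111
step 10: b <- (b + 1)                 1111111111111111
step 11: eval (b < 5)                 1111111111111111
step 12: a <- b                       1111111111111111
step 13: b <- (b + 1)                 1111111111111111
step 14: eval (b < 5)                 1111111111111111
step 15: a <- max(tid, b)             1111111111111111
step 16: a <- 8                       1111111111111111
step 17: a <- ((b // 3) + min(tid, b)) 1111111111111111

Answer: 18 steps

a: 1,2,3,4,5,6,6,6,6,6,6,6,6,6,6,6
b: 5,5,5,5,5,5,5,5,5,5,5,5,5,5,5,5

steps = 18; useful = 288; efficiency = 288/288 = 1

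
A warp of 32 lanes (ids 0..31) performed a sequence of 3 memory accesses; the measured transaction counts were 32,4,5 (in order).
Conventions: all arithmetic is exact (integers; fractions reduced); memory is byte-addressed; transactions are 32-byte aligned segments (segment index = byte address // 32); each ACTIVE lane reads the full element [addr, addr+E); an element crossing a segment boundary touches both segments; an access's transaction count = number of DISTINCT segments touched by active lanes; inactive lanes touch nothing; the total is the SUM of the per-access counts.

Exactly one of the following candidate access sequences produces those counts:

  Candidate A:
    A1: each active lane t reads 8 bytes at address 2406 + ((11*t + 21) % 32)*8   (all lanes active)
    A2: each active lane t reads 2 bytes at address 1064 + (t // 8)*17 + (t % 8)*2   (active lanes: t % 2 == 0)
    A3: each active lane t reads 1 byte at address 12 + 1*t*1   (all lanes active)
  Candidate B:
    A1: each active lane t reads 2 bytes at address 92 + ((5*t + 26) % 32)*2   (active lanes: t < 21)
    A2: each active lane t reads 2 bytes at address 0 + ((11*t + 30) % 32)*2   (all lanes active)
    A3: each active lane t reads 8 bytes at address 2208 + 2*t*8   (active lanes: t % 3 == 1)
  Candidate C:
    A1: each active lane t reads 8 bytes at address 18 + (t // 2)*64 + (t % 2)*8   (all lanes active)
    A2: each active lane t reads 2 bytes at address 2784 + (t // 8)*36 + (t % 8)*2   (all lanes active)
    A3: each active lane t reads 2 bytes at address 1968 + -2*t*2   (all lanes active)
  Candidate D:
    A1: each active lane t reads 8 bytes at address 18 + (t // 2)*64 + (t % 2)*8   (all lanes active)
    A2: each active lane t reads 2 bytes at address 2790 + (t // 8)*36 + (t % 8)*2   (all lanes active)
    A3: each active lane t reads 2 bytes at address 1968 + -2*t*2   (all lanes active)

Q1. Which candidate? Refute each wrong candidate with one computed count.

A: A1 gives 9 transactions, not 32
B: A1 gives 3 transactions, not 32
D: A2 gives 5 transactions, not 4
C: all counts match (32,4,5)

Answer: C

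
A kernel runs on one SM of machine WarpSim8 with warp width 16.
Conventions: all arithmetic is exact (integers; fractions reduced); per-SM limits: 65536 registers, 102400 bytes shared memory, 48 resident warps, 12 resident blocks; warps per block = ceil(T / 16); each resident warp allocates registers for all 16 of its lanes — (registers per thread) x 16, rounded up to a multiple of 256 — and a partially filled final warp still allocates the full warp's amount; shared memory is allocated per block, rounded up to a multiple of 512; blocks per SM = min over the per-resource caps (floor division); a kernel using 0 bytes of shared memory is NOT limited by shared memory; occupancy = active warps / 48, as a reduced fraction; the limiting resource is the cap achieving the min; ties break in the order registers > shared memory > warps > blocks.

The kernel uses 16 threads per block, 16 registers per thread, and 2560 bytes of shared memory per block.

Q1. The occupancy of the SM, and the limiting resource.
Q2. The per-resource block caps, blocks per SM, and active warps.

Answer: occupancy 1/4, limited by blocks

registers: 256 blocks
shared memory: 40 blocks
warps: 48 blocks
blocks: 12 blocks

Answer: 12 blocks, 12 active warps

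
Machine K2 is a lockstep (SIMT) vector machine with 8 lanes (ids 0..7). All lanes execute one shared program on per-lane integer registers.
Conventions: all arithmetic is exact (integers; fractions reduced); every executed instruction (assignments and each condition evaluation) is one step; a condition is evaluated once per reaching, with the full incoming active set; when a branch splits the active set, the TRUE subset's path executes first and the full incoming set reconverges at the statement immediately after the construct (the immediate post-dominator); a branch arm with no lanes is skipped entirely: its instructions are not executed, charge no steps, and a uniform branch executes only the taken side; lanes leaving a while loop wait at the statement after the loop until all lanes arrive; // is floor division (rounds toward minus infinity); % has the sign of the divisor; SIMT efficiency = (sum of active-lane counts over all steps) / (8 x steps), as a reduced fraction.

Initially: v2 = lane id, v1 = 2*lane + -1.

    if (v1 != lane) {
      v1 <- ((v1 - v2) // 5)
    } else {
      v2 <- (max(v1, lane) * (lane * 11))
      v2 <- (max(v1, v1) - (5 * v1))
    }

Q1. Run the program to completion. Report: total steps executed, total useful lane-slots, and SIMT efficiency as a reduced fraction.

Answer: 4 steps, 17 useful, 17/32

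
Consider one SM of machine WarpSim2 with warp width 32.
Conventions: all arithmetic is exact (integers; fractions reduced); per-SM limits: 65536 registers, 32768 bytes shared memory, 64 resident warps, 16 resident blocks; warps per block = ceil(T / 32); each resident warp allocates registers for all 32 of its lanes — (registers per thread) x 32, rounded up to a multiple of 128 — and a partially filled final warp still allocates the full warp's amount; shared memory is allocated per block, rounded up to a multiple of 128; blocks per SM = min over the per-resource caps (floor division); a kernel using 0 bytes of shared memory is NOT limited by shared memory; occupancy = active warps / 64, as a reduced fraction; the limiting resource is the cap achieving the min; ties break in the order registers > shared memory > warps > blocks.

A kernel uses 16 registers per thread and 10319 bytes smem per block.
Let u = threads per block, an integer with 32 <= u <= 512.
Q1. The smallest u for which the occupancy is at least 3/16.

Answer: u = 97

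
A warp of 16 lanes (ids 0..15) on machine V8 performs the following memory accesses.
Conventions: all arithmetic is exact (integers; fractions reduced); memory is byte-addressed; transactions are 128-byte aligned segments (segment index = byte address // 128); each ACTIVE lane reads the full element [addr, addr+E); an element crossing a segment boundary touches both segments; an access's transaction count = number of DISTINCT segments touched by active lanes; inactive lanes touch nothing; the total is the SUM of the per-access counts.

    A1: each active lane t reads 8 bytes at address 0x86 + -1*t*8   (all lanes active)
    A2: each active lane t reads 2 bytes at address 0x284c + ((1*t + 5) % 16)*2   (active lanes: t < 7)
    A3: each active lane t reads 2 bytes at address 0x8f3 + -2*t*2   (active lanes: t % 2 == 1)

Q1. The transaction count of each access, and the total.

A1: 2 transactions
A2: 1 transaction
A3: 1 transaction

Answer: 2,1,1; total 4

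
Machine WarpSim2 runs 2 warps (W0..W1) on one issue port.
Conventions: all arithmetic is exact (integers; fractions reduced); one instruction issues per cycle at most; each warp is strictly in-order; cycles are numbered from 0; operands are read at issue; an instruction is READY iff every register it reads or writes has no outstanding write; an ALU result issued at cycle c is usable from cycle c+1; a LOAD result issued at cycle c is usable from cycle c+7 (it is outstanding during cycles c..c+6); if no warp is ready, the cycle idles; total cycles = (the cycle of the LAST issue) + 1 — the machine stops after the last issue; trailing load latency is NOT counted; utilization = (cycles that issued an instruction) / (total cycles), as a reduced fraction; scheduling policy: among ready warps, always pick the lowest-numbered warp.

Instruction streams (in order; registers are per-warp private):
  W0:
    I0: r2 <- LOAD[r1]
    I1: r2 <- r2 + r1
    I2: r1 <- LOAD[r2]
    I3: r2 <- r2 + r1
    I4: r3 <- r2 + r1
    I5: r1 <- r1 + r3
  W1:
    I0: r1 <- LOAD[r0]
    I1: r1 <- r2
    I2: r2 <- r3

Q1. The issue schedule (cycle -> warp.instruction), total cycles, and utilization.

cycle 0: W0.I0
cycle 1: W1.I0
cycle 2: idle
cycle 3: idle
cycle 4: idle
cycle 5: idle
cycle 6: idle
cycle 7: W0.I1
cycle 8: W0.I2
cycle 9: W1.I1
cycle 10: W1.I2
cycle 11: idle
cycle 12: idle
cycle 13: idle
cycle 14: idle
cycle 15: W0.I3
cycle 16: W0.I4
cycle 17: W0.I5

Answer: 18 cycles, utilization 1/2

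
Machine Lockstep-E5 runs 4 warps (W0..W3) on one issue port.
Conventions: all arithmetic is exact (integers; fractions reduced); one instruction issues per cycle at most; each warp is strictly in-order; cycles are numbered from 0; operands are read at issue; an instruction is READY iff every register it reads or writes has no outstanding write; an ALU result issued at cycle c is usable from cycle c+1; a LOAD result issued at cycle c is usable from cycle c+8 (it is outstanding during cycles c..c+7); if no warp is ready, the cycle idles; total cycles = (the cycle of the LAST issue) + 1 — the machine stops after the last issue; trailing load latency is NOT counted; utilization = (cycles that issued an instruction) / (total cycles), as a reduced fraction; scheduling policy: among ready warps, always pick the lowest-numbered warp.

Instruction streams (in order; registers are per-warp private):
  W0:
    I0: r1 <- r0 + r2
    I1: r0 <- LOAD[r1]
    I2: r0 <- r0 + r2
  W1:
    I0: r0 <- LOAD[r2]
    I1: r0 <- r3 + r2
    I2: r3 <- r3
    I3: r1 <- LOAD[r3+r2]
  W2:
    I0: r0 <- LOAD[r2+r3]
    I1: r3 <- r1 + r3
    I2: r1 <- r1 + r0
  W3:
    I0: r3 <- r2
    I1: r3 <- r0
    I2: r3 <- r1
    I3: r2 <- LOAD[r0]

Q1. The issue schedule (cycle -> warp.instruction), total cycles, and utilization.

cycle 0: W0.I0
cycle 1: W0.I1
cycle 2: W1.I0
cycle 3: W2.I0
cycle 4: W2.I1
cycle 5: W3.I0
cycle 6: W3.I1
cycle 7: W3.I2
cycle 8: W3.I3
cycle 9: W0.I2
cycle 10: W1.I1
cycle 11: W1.I2
cycle 12: W1.I3
cycle 13: W2.I2

Answer: 14 cycles, utilization 1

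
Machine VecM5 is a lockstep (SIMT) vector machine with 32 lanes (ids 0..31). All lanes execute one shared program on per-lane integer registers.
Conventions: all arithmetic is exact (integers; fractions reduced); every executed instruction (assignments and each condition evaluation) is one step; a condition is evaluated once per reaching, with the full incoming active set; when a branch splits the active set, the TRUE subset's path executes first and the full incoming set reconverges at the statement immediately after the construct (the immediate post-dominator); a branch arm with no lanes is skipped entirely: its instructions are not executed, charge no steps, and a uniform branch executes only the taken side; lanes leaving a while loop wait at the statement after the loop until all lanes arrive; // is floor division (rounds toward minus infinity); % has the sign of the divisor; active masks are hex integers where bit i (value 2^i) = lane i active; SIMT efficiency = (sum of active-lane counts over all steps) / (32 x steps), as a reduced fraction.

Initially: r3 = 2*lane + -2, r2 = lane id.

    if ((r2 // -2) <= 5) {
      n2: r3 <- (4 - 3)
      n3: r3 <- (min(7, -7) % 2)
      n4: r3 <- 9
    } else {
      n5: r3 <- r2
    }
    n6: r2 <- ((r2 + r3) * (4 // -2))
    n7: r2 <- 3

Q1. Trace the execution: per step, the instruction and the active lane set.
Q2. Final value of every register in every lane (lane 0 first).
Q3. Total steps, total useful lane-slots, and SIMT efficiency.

step 0: eval ((r2 // -2) <= 5)       0xffffffff
step 1: r3 <- (4 - 3)                0xffffffff
step 2: r3 <- (min(7, -7) % 2)       0xffffffff
step 3: r3 <- 9                      0xffffffff
step 4: r2 <- ((r2 + r3) * (4 // -2)) 0xffffffff
step 5: r2 <- 3                      0xffffffff

Answer: 6 steps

r3: 9,9,9,9,9,9,9,9,9,9,9,9,9,9,9,9,9,9,9,9,9,9,9,9,9,9,9,9,9,9,9,9
r2: 3,3,3,3,3,3,3,3,3,3,3,3,3,3,3,3,3,3,3,3,3,3,3,3,3,3,3,3,3,3,3,3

steps = 6; useful = 192; efficiency = 192/192 = 1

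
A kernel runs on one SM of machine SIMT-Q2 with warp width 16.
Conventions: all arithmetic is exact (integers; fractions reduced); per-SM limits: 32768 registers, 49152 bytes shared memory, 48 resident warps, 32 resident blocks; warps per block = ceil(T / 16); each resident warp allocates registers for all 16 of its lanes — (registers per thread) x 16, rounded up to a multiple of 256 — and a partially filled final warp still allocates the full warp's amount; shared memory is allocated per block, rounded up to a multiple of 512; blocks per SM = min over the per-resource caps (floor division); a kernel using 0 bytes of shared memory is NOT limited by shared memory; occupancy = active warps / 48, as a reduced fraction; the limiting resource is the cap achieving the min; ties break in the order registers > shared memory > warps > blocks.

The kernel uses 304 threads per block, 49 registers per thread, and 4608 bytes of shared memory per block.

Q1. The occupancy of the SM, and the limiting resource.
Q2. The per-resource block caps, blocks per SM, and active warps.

Answer: occupancy 19/48, limited by registers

registers: 1 block
shared memory: 10 blocks
warps: 2 blocks
blocks: 32 blocks

Answer: 1 block, 19 active warps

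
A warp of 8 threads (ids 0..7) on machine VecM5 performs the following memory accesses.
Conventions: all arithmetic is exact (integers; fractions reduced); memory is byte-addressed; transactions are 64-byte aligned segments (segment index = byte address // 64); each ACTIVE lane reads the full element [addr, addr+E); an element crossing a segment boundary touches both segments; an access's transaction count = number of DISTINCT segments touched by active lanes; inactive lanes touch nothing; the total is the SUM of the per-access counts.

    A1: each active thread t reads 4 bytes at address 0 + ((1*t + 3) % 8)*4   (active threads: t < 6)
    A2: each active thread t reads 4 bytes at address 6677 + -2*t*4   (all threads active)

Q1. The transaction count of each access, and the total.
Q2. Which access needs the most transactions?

A1: 1 transaction
A2: 2 transactions

Answer: 1,2; total 3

Answer: A2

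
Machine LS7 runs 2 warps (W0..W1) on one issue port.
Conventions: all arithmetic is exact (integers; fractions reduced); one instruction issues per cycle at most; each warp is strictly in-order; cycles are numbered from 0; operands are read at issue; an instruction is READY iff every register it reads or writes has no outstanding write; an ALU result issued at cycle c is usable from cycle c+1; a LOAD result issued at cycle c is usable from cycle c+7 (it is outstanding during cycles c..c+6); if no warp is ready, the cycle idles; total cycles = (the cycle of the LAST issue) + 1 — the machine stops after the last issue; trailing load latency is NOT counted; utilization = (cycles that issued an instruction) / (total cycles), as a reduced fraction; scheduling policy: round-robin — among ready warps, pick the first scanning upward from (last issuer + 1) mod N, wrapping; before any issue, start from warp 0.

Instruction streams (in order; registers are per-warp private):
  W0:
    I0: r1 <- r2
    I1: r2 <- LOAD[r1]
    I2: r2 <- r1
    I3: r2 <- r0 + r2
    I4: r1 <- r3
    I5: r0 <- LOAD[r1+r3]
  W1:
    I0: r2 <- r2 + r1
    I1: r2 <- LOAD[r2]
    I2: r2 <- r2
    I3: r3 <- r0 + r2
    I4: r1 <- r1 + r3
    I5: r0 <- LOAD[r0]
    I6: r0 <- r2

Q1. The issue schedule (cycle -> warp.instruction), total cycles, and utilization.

cycle 0: W0.I0
cycle 1: W1.I0
cycle 2: W0.I1
cycle 3: W1.I1
cycle 4: idle
cycle 5: idle
cycle 6: idle
cycle 7: idle
cycle 8: idle
cycle 9: W0.I2
cycle 10: W1.I2
cycle 11: W0.I3
cycle 12: W1.I3
cycle 13: W0.I4
cycle 14: W1.I4
cycle 15: W0.I5
cycle 16: W1.I5
cycle 17: idle
cycle 18: idle
cycle 19: idle
cycle 20: idle
cycle 21: idle
cycle 22: idle
cycle 23: W1.I6

Answer: 24 cycles, utilization 13/24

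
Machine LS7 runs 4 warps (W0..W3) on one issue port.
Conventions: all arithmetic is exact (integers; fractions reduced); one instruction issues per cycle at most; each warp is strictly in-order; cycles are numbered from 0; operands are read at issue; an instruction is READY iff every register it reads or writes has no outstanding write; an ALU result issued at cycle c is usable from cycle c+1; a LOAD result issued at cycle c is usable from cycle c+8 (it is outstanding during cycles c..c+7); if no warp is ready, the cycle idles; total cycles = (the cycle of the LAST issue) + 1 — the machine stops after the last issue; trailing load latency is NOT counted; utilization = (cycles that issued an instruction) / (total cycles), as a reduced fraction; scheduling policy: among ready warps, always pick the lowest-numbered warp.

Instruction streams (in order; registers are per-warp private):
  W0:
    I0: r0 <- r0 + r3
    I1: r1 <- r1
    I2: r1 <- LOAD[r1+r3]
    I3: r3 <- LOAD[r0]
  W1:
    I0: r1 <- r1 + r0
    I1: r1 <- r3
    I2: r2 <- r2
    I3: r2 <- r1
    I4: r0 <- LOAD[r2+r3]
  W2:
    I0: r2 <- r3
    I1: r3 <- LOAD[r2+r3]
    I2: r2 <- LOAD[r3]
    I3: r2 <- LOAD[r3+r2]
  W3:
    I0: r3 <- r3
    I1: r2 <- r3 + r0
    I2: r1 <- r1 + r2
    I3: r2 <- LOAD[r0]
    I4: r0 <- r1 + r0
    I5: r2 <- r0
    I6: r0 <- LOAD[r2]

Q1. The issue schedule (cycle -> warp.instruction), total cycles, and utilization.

cycle 0: W0.I0
cycle 1: W0.I1
cycle 2: W0.I2
cycle 3: W0.I3
cycle 4: W1.I0
cycle 5: W1.I1
cycle 6: W1.I2
cycle 7: W1.I3
cycle 8: W1.I4
cycle 9: W2.I0
cycle 10: W2.I1
cycle 11: W3.I0
cycle 12: W3.I1
cycle 13: W3.I2
cycle 14: W3.I3
cycle 15: W3.I4
cycle 16: idle
cycle 17: idle
cycle 18: W2.I2
cycle 19: idle
cycle 20: idle
cycle 21: idle
cycle 22: W3.I5
cycle 23: W3.I6
cycle 24: idle
cycle 25: idle
cycle 26: W2.I3

Answer: 27 cycles, utilization 20/27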